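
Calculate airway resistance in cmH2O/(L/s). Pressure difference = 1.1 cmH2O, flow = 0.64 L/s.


R = dP / flow
R = 1.1 / 0.64
R = 1.719 cmH2O/(L/s)


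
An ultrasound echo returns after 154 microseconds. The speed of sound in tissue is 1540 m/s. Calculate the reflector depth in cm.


depth = c * t / 2
t = 154 us = 1.5400e-04 s
depth = 1540 * 1.5400e-04 / 2
depth = 0.11858 m = 11.858 cm


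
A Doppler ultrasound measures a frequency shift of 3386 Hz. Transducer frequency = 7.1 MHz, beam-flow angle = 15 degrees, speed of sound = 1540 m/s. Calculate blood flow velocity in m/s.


v = fd * c / (2 * f0 * cos(theta))
v = 3386 * 1540 / (2 * 7.1000e+06 * cos(15))
v = 0.3802 m/s


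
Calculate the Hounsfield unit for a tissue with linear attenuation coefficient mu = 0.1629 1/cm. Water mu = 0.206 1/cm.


HU = ((mu_tissue - mu_water) / mu_water) * 1000
HU = ((0.1629 - 0.206) / 0.206) * 1000
HU = -209.2


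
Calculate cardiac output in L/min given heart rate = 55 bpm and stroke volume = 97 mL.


CO = HR * SV
CO = 55 * 97 / 1000
CO = 5.335 L/min


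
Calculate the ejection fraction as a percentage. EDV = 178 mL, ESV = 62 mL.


SV = EDV - ESV = 178 - 62 = 116 mL
EF = SV/EDV * 100 = 116/178 * 100
EF = 65.17%


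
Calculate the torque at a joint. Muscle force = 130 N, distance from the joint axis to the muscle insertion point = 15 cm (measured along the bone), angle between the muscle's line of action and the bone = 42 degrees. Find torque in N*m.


Torque = F * d * sin(theta)   (moment arm = d*sin(theta))
d = 15 cm = 0.15 m
Torque = 130 * 0.15 * sin(42)
Torque = 13.05 N*m


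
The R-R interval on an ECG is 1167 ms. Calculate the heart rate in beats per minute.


HR = 60 / RR_interval(s)
RR = 1167 ms = 1.167 s
HR = 60 / 1.167 = 51.41 bpm


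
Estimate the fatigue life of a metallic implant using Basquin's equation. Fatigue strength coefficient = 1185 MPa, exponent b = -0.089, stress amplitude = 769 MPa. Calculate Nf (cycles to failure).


sigma_a = sigma_f' * (2Nf)^b
2Nf = (sigma_a/sigma_f')^(1/b)
2Nf = (769/1185)^(1/-0.089)
2Nf = 128.83166
Nf = 64.42


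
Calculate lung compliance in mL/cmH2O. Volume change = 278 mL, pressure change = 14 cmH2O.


C = dV / dP
C = 278 / 14
C = 19.86 mL/cmH2O


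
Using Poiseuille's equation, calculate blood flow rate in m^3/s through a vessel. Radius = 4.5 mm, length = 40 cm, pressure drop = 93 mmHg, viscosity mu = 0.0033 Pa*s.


Q = pi*r^4*dP / (8*mu*L)
r = 0.0045 m, L = 0.4 m
dP = 93 mmHg = 12398.946 Pa
Q = 0.001513 m^3/s


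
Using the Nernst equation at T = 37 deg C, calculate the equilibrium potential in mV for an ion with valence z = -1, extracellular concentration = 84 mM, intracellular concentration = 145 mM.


E = (RT/(zF)) * ln(C_out/C_in)
T = 37 + 273.15 = 310.15 K
E = (8.314 * 310.15 / (-1 * 96485)) * ln(84/145)
E = 14.59 mV


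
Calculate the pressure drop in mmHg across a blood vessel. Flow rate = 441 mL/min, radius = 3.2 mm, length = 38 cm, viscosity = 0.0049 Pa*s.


dP = 8*mu*L*Q / (pi*r^4)
Q = 441 mL/min = 7.35e-06 m^3/s
dP = 332.359 Pa = 332.359 / 133.322 mmHg = 2.493 mmHg


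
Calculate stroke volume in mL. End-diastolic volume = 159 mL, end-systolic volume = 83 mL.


SV = EDV - ESV
SV = 159 - 83
SV = 76 mL


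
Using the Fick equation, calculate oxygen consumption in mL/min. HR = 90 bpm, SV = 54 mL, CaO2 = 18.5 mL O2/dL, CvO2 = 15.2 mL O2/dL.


CO = HR*SV = 90*54/1000 = 4.86 L/min
a-v O2 diff = 18.5 - 15.2 = 3.3 mL/dL
VO2 = CO * (CaO2-CvO2) * 10 dL/L
VO2 = 4.86 * 3.3 * 10
VO2 = 160.4 mL/min


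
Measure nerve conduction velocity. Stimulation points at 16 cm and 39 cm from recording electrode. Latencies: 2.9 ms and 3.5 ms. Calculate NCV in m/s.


Distance = (39 - 16) / 100 = 0.23 m
dt = (3.5 - 2.9) / 1000 = 6.0000e-04 s
NCV = dist / dt = 383.3 m/s


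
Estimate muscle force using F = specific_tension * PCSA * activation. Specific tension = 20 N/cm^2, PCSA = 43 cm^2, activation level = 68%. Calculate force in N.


F = sigma * PCSA * activation
F = 20 * 43 * 0.68
F = 584.8 N


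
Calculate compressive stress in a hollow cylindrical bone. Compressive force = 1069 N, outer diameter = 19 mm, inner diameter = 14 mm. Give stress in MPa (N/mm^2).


A = pi*(r_o^2 - r_i^2)
r_o = 9.5 mm, r_i = 7 mm
A = 129.591 mm^2
sigma = F/A = 1069 / 129.591
sigma = 8.249 MPa


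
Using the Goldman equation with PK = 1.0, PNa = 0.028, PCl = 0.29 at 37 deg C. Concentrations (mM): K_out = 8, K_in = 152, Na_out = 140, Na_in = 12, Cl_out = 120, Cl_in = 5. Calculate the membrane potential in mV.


Vm = (RT/F)*ln((PK*Ko + PNa*Nao + PCl*Cli)/(PK*Ki + PNa*Nai + PCl*Clo))
Numer = 13.37, Denom = 187.136
Vm = -70.52 mV


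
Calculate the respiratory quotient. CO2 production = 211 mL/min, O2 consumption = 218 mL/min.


RQ = VCO2 / VO2
RQ = 211 / 218
RQ = 0.9679


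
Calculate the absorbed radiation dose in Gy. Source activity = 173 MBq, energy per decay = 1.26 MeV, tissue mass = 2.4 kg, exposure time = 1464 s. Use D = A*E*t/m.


A = 173 MBq = 1.7300e+08 Bq
E = 1.26 MeV = 2.01852e-13 J
D = A*E*t/m = 1.7300e+08*2.01852e-13*1464/2.4
D = 0.0213 Gy


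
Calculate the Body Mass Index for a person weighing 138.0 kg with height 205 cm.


BMI = weight / height^2
height = 205 cm = 2.05 m
BMI = 138.0 / 2.05^2
BMI = 32.84 kg/m^2


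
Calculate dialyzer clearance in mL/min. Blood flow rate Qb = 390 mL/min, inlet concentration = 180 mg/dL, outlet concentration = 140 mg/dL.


K = Qb * (Cb_in - Cb_out) / Cb_in
K = 390 * (180 - 140) / 180
K = 86.67 mL/min


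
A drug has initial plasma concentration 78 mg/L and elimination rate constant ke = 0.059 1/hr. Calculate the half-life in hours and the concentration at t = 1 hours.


t_half = ln(2) / ke = 0.693147 / 0.059 = 11.75 hr
C(t) = C0 * exp(-ke*t) = 78 * exp(-0.059*1)
C(1) = 73.53 mg/L


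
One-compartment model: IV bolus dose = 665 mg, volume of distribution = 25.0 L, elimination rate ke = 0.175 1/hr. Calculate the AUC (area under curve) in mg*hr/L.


C0 = Dose/Vd = 665/25.0 = 26.6 mg/L
AUC = C0/ke = 26.6/0.175
AUC = 152 mg*hr/L


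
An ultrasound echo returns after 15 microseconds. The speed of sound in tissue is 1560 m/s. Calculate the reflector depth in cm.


depth = c * t / 2
t = 15 us = 1.5000e-05 s
depth = 1560 * 1.5000e-05 / 2
depth = 0.0117 m = 1.17 cm


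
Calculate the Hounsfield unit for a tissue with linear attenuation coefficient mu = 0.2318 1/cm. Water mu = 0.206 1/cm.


HU = ((mu_tissue - mu_water) / mu_water) * 1000
HU = ((0.2318 - 0.206) / 0.206) * 1000
HU = 125.2


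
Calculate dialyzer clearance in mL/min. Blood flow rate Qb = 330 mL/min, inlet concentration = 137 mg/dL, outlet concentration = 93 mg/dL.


K = Qb * (Cb_in - Cb_out) / Cb_in
K = 330 * (137 - 93) / 137
K = 106 mL/min


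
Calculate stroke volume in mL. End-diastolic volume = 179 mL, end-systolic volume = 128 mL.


SV = EDV - ESV
SV = 179 - 128
SV = 51 mL


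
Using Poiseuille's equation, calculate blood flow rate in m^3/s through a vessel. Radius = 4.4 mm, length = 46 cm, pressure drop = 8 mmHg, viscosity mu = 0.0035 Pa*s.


Q = pi*r^4*dP / (8*mu*L)
r = 0.0044 m, L = 0.46 m
dP = 8 mmHg = 1066.576 Pa
Q = 9.7507e-05 m^3/s


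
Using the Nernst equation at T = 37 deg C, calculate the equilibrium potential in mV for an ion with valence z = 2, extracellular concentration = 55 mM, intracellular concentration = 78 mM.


E = (RT/(zF)) * ln(C_out/C_in)
T = 37 + 273.15 = 310.15 K
E = (8.314 * 310.15 / (2 * 96485)) * ln(55/78)
E = -4.669 mV


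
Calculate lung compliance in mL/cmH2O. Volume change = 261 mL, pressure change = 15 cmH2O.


C = dV / dP
C = 261 / 15
C = 17.4 mL/cmH2O


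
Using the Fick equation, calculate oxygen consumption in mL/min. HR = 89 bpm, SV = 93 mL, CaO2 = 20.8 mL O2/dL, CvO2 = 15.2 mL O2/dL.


CO = HR*SV = 89*93/1000 = 8.277 L/min
a-v O2 diff = 20.8 - 15.2 = 5.6 mL/dL
VO2 = CO * (CaO2-CvO2) * 10 dL/L
VO2 = 8.277 * 5.6 * 10
VO2 = 463.5 mL/min


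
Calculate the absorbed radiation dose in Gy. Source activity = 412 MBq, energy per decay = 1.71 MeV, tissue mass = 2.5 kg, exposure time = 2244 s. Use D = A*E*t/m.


A = 412 MBq = 4.1200e+08 Bq
E = 1.71 MeV = 2.73942e-13 J
D = A*E*t/m = 4.1200e+08*2.73942e-13*2244/2.5
D = 0.1013 Gy


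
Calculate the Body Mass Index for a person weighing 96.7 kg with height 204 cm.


BMI = weight / height^2
height = 204 cm = 2.04 m
BMI = 96.7 / 2.04^2
BMI = 23.24 kg/m^2


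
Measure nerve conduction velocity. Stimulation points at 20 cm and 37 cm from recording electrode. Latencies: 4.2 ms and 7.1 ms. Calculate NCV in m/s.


Distance = (37 - 20) / 100 = 0.17 m
dt = (7.1 - 4.2) / 1000 = 0.0029 s
NCV = dist / dt = 58.62 m/s


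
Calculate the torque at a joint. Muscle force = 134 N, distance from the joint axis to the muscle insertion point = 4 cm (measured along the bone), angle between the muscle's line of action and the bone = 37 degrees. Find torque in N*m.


Torque = F * d * sin(theta)   (moment arm = d*sin(theta))
d = 4 cm = 0.04 m
Torque = 134 * 0.04 * sin(37)
Torque = 3.226 N*m


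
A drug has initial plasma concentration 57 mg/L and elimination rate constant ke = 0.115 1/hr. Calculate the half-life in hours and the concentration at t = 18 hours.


t_half = ln(2) / ke = 0.693147 / 0.115 = 6.027 hr
C(t) = C0 * exp(-ke*t) = 57 * exp(-0.115*18)
C(18) = 7.193 mg/L


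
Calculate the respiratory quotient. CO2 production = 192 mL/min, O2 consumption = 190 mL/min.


RQ = VCO2 / VO2
RQ = 192 / 190
RQ = 1.011


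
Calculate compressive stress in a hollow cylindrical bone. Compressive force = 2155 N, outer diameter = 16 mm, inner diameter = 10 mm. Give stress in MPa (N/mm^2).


A = pi*(r_o^2 - r_i^2)
r_o = 8 mm, r_i = 5 mm
A = 122.522 mm^2
sigma = F/A = 2155 / 122.522
sigma = 17.59 MPa


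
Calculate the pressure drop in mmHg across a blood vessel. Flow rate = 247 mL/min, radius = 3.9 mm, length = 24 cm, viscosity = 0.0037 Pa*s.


dP = 8*mu*L*Q / (pi*r^4)
Q = 247 mL/min = 4.11667e-06 m^3/s
dP = 40.2384 Pa = 40.2384 / 133.322 mmHg = 0.3018 mmHg


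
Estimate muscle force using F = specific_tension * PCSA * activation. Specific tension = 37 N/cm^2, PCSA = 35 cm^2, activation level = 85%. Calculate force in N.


F = sigma * PCSA * activation
F = 37 * 35 * 0.85
F = 1101 N


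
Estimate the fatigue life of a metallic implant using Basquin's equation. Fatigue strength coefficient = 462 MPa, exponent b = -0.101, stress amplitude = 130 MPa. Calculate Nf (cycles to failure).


sigma_a = sigma_f' * (2Nf)^b
2Nf = (sigma_a/sigma_f')^(1/b)
2Nf = (130/462)^(1/-0.101)
2Nf = 283440.31
Nf = 1.417e+05


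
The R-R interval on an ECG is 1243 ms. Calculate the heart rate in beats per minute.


HR = 60 / RR_interval(s)
RR = 1243 ms = 1.243 s
HR = 60 / 1.243 = 48.27 bpm


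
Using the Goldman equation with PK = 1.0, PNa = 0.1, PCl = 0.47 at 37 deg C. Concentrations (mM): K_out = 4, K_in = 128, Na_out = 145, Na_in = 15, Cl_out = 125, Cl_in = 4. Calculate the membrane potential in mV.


Vm = (RT/F)*ln((PK*Ko + PNa*Nao + PCl*Cli)/(PK*Ki + PNa*Nai + PCl*Clo))
Numer = 20.38, Denom = 188.25
Vm = -59.42 mV


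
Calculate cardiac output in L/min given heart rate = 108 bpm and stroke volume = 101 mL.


CO = HR * SV
CO = 108 * 101 / 1000
CO = 10.91 L/min


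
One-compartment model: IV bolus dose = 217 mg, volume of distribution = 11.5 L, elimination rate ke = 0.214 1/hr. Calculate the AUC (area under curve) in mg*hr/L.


C0 = Dose/Vd = 217/11.5 = 18.8696 mg/L
AUC = C0/ke = 18.8696/0.214
AUC = 88.18 mg*hr/L


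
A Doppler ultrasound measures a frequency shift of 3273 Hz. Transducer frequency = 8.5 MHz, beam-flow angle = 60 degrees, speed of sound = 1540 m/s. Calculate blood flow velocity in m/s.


v = fd * c / (2 * f0 * cos(theta))
v = 3273 * 1540 / (2 * 8.5000e+06 * cos(60))
v = 0.593 m/s


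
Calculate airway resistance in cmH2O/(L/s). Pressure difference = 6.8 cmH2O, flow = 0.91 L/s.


R = dP / flow
R = 6.8 / 0.91
R = 7.473 cmH2O/(L/s)


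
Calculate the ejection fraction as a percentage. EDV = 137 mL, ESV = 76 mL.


SV = EDV - ESV = 137 - 76 = 61 mL
EF = SV/EDV * 100 = 61/137 * 100
EF = 44.53%


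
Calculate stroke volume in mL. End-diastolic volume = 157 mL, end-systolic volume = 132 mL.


SV = EDV - ESV
SV = 157 - 132
SV = 25 mL


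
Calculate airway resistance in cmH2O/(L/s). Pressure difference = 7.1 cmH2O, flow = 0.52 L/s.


R = dP / flow
R = 7.1 / 0.52
R = 13.65 cmH2O/(L/s)


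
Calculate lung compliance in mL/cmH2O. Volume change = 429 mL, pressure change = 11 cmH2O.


C = dV / dP
C = 429 / 11
C = 39 mL/cmH2O


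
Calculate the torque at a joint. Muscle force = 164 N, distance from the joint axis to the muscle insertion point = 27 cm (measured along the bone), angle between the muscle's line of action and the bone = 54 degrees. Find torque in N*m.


Torque = F * d * sin(theta)   (moment arm = d*sin(theta))
d = 27 cm = 0.27 m
Torque = 164 * 0.27 * sin(54)
Torque = 35.82 N*m


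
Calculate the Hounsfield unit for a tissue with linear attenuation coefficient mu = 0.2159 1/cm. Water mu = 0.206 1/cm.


HU = ((mu_tissue - mu_water) / mu_water) * 1000
HU = ((0.2159 - 0.206) / 0.206) * 1000
HU = 48.06


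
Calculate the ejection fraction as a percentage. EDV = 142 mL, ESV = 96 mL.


SV = EDV - ESV = 142 - 96 = 46 mL
EF = SV/EDV * 100 = 46/142 * 100
EF = 32.39%


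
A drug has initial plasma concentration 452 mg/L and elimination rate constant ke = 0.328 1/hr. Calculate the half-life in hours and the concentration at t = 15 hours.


t_half = ln(2) / ke = 0.693147 / 0.328 = 2.113 hr
C(t) = C0 * exp(-ke*t) = 452 * exp(-0.328*15)
C(15) = 3.299 mg/L


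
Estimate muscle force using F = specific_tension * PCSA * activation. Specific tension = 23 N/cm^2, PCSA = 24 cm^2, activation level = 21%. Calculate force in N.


F = sigma * PCSA * activation
F = 23 * 24 * 0.21
F = 115.9 N


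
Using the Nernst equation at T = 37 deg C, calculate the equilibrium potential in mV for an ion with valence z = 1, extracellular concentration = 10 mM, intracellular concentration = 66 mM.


E = (RT/(zF)) * ln(C_out/C_in)
T = 37 + 273.15 = 310.15 K
E = (8.314 * 310.15 / (1 * 96485)) * ln(10/66)
E = -50.43 mV


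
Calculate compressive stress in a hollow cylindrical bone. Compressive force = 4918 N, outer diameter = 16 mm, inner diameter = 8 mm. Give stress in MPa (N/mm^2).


A = pi*(r_o^2 - r_i^2)
r_o = 8 mm, r_i = 4 mm
A = 150.796 mm^2
sigma = F/A = 4918 / 150.796
sigma = 32.61 MPa


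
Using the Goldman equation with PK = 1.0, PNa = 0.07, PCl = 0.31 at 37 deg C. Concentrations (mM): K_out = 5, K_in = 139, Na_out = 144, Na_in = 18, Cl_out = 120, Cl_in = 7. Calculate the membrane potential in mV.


Vm = (RT/F)*ln((PK*Ko + PNa*Nao + PCl*Cli)/(PK*Ki + PNa*Nai + PCl*Clo))
Numer = 17.25, Denom = 177.46
Vm = -62.29 mV


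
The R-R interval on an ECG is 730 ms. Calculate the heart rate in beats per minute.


HR = 60 / RR_interval(s)
RR = 730 ms = 0.73 s
HR = 60 / 0.73 = 82.19 bpm


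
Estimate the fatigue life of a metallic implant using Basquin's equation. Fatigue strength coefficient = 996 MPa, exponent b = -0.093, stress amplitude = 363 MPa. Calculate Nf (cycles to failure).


sigma_a = sigma_f' * (2Nf)^b
2Nf = (sigma_a/sigma_f')^(1/b)
2Nf = (363/996)^(1/-0.093)
2Nf = 51697.559
Nf = 2.585e+04


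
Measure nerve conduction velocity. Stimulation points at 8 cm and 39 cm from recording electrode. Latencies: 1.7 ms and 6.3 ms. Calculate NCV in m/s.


Distance = (39 - 8) / 100 = 0.31 m
dt = (6.3 - 1.7) / 1000 = 0.0046 s
NCV = dist / dt = 67.39 m/s


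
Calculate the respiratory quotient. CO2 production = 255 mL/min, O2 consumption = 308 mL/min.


RQ = VCO2 / VO2
RQ = 255 / 308
RQ = 0.8279


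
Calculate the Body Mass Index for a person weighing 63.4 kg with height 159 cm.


BMI = weight / height^2
height = 159 cm = 1.59 m
BMI = 63.4 / 1.59^2
BMI = 25.08 kg/m^2


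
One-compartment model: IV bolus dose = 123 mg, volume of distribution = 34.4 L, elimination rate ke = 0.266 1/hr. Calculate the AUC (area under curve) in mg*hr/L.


C0 = Dose/Vd = 123/34.4 = 3.57558 mg/L
AUC = C0/ke = 3.57558/0.266
AUC = 13.44 mg*hr/L


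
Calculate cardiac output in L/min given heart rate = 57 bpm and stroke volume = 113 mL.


CO = HR * SV
CO = 57 * 113 / 1000
CO = 6.441 L/min


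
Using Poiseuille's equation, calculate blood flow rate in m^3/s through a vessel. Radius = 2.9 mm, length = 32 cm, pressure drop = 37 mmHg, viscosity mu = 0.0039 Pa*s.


Q = pi*r^4*dP / (8*mu*L)
r = 0.0029 m, L = 0.32 m
dP = 37 mmHg = 4932.914 Pa
Q = 1.0978e-04 m^3/s


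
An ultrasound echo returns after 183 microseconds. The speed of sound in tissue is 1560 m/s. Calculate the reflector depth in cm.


depth = c * t / 2
t = 183 us = 1.8300e-04 s
depth = 1560 * 1.8300e-04 / 2
depth = 0.14274 m = 14.274 cm


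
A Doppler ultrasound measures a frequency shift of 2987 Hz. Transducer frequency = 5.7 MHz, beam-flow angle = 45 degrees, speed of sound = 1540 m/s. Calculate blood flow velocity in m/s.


v = fd * c / (2 * f0 * cos(theta))
v = 2987 * 1540 / (2 * 5.7000e+06 * cos(45))
v = 0.5706 m/s


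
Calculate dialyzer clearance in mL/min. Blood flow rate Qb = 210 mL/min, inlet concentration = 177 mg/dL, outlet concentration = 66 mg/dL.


K = Qb * (Cb_in - Cb_out) / Cb_in
K = 210 * (177 - 66) / 177
K = 131.7 mL/min


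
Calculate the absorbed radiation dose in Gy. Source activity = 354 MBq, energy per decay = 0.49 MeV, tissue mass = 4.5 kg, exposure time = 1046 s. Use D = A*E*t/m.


A = 354 MBq = 3.5400e+08 Bq
E = 0.49 MeV = 7.8498e-14 J
D = A*E*t/m = 3.5400e+08*7.8498e-14*1046/4.5
D = 0.006459 Gy


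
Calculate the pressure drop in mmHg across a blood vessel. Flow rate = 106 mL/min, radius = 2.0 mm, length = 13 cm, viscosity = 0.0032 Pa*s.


dP = 8*mu*L*Q / (pi*r^4)
Q = 106 mL/min = 1.76667e-06 m^3/s
dP = 116.968 Pa = 116.968 / 133.322 mmHg = 0.8773 mmHg


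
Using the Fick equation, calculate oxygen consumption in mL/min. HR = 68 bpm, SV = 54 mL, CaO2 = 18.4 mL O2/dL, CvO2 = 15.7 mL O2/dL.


CO = HR*SV = 68*54/1000 = 3.672 L/min
a-v O2 diff = 18.4 - 15.7 = 2.7 mL/dL
VO2 = CO * (CaO2-CvO2) * 10 dL/L
VO2 = 3.672 * 2.7 * 10
VO2 = 99.14 mL/min


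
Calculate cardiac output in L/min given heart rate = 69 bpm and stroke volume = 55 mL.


CO = HR * SV
CO = 69 * 55 / 1000
CO = 3.795 L/min


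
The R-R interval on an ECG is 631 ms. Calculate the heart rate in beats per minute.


HR = 60 / RR_interval(s)
RR = 631 ms = 0.631 s
HR = 60 / 0.631 = 95.09 bpm


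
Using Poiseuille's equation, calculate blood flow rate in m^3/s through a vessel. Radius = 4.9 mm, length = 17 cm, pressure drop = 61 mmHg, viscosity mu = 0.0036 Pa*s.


Q = pi*r^4*dP / (8*mu*L)
r = 0.0049 m, L = 0.17 m
dP = 61 mmHg = 8132.642 Pa
Q = 0.003008 m^3/s


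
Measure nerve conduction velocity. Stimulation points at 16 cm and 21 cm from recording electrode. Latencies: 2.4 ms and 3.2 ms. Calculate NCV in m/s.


Distance = (21 - 16) / 100 = 0.05 m
dt = (3.2 - 2.4) / 1000 = 8.0000e-04 s
NCV = dist / dt = 62.5 m/s


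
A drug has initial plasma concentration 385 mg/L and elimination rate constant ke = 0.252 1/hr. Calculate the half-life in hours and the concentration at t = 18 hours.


t_half = ln(2) / ke = 0.693147 / 0.252 = 2.751 hr
C(t) = C0 * exp(-ke*t) = 385 * exp(-0.252*18)
C(18) = 4.126 mg/L


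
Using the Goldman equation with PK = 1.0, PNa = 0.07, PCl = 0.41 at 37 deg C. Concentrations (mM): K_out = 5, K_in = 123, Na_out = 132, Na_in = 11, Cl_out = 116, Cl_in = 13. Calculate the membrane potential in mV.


Vm = (RT/F)*ln((PK*Ko + PNa*Nao + PCl*Cli)/(PK*Ki + PNa*Nai + PCl*Clo))
Numer = 19.57, Denom = 171.33
Vm = -57.98 mV


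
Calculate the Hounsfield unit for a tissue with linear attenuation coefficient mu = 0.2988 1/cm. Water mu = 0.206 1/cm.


HU = ((mu_tissue - mu_water) / mu_water) * 1000
HU = ((0.2988 - 0.206) / 0.206) * 1000
HU = 450.5


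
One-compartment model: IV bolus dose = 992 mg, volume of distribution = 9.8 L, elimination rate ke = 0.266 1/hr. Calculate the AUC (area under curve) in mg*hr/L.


C0 = Dose/Vd = 992/9.8 = 101.224 mg/L
AUC = C0/ke = 101.224/0.266
AUC = 380.5 mg*hr/L


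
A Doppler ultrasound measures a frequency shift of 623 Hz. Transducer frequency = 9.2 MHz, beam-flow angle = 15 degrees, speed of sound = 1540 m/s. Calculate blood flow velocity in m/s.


v = fd * c / (2 * f0 * cos(theta))
v = 623 * 1540 / (2 * 9.2000e+06 * cos(15))
v = 0.05398 m/s


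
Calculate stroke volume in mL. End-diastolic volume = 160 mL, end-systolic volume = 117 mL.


SV = EDV - ESV
SV = 160 - 117
SV = 43 mL


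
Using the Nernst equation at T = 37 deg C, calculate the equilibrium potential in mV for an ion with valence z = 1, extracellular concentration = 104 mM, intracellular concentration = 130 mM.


E = (RT/(zF)) * ln(C_out/C_in)
T = 37 + 273.15 = 310.15 K
E = (8.314 * 310.15 / (1 * 96485)) * ln(104/130)
E = -5.964 mV


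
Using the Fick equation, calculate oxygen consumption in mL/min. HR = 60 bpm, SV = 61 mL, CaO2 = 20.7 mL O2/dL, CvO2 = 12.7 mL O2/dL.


CO = HR*SV = 60*61/1000 = 3.66 L/min
a-v O2 diff = 20.7 - 12.7 = 8 mL/dL
VO2 = CO * (CaO2-CvO2) * 10 dL/L
VO2 = 3.66 * 8 * 10
VO2 = 292.8 mL/min


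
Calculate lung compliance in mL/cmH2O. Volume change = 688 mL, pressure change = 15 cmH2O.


C = dV / dP
C = 688 / 15
C = 45.87 mL/cmH2O


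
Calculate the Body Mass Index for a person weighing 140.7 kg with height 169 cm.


BMI = weight / height^2
height = 169 cm = 1.69 m
BMI = 140.7 / 1.69^2
BMI = 49.26 kg/m^2


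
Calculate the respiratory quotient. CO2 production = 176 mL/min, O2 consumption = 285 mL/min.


RQ = VCO2 / VO2
RQ = 176 / 285
RQ = 0.6175


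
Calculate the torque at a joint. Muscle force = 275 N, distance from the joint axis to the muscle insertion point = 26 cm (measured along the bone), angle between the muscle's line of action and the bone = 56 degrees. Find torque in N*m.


Torque = F * d * sin(theta)   (moment arm = d*sin(theta))
d = 26 cm = 0.26 m
Torque = 275 * 0.26 * sin(56)
Torque = 59.28 N*m


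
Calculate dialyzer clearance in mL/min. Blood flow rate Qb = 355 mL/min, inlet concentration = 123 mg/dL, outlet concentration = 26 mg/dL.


K = Qb * (Cb_in - Cb_out) / Cb_in
K = 355 * (123 - 26) / 123
K = 280 mL/min


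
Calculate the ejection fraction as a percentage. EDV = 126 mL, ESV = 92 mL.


SV = EDV - ESV = 126 - 92 = 34 mL
EF = SV/EDV * 100 = 34/126 * 100
EF = 26.98%


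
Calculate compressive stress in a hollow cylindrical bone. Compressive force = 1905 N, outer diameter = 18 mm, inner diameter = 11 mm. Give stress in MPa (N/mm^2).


A = pi*(r_o^2 - r_i^2)
r_o = 9 mm, r_i = 5.5 mm
A = 159.436 mm^2
sigma = F/A = 1905 / 159.436
sigma = 11.95 MPa


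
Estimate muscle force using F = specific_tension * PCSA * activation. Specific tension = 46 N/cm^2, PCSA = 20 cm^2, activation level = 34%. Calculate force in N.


F = sigma * PCSA * activation
F = 46 * 20 * 0.34
F = 312.8 N


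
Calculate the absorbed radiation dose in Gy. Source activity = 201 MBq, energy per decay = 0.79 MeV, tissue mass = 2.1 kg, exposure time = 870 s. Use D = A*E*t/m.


A = 201 MBq = 2.0100e+08 Bq
E = 0.79 MeV = 1.26558e-13 J
D = A*E*t/m = 2.0100e+08*1.26558e-13*870/2.1
D = 0.01054 Gy


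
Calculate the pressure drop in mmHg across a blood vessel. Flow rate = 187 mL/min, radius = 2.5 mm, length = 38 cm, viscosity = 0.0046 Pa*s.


dP = 8*mu*L*Q / (pi*r^4)
Q = 187 mL/min = 3.11667e-06 m^3/s
dP = 355.15 Pa = 355.15 / 133.322 mmHg = 2.664 mmHg


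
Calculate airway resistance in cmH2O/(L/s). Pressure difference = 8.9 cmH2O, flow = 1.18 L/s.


R = dP / flow
R = 8.9 / 1.18
R = 7.542 cmH2O/(L/s)


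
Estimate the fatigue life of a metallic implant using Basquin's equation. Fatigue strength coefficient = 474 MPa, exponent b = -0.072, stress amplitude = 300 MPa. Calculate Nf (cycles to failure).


sigma_a = sigma_f' * (2Nf)^b
2Nf = (sigma_a/sigma_f')^(1/b)
2Nf = (300/474)^(1/-0.072)
2Nf = 574.28333
Nf = 287.1


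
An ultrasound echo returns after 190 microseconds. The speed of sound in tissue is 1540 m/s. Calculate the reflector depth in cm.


depth = c * t / 2
t = 190 us = 1.9000e-04 s
depth = 1540 * 1.9000e-04 / 2
depth = 0.1463 m = 14.63 cm


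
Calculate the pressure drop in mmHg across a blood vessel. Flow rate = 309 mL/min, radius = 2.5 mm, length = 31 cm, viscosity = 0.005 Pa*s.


dP = 8*mu*L*Q / (pi*r^4)
Q = 309 mL/min = 5.15e-06 m^3/s
dP = 520.378 Pa = 520.378 / 133.322 mmHg = 3.903 mmHg


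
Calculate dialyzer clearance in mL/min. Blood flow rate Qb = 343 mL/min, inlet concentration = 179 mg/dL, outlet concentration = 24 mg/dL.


K = Qb * (Cb_in - Cb_out) / Cb_in
K = 343 * (179 - 24) / 179
K = 297 mL/min


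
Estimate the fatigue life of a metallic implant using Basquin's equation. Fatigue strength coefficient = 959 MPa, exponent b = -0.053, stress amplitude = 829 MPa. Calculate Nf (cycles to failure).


sigma_a = sigma_f' * (2Nf)^b
2Nf = (sigma_a/sigma_f')^(1/b)
2Nf = (829/959)^(1/-0.053)
2Nf = 15.619309
Nf = 7.81


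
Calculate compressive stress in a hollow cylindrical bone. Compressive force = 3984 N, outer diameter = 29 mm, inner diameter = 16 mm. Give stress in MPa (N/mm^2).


A = pi*(r_o^2 - r_i^2)
r_o = 14.5 mm, r_i = 8 mm
A = 459.458 mm^2
sigma = F/A = 3984 / 459.458
sigma = 8.671 MPa


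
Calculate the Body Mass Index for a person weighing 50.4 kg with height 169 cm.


BMI = weight / height^2
height = 169 cm = 1.69 m
BMI = 50.4 / 1.69^2
BMI = 17.65 kg/m^2


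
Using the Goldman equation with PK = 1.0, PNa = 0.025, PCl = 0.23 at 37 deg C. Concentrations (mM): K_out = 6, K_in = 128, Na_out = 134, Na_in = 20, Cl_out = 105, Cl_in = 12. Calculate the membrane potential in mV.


Vm = (RT/F)*ln((PK*Ko + PNa*Nao + PCl*Cli)/(PK*Ki + PNa*Nai + PCl*Clo))
Numer = 12.11, Denom = 152.65
Vm = -67.72 mV


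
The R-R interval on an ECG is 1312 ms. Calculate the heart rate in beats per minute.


HR = 60 / RR_interval(s)
RR = 1312 ms = 1.312 s
HR = 60 / 1.312 = 45.73 bpm


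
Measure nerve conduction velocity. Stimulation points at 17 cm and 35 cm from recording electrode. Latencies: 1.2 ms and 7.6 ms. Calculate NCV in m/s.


Distance = (35 - 17) / 100 = 0.18 m
dt = (7.6 - 1.2) / 1000 = 0.0064 s
NCV = dist / dt = 28.12 m/s


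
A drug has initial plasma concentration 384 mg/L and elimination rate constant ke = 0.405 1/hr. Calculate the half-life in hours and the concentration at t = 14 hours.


t_half = ln(2) / ke = 0.693147 / 0.405 = 1.711 hr
C(t) = C0 * exp(-ke*t) = 384 * exp(-0.405*14)
C(14) = 1.324 mg/L


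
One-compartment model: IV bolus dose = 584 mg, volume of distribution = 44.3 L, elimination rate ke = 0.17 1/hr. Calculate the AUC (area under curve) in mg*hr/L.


C0 = Dose/Vd = 584/44.3 = 13.1828 mg/L
AUC = C0/ke = 13.1828/0.17
AUC = 77.55 mg*hr/L


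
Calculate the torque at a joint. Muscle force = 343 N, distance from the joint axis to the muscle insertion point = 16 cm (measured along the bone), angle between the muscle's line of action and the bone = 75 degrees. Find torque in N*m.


Torque = F * d * sin(theta)   (moment arm = d*sin(theta))
d = 16 cm = 0.16 m
Torque = 343 * 0.16 * sin(75)
Torque = 53.01 N*m


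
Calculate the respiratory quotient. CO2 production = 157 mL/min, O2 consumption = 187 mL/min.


RQ = VCO2 / VO2
RQ = 157 / 187
RQ = 0.8396


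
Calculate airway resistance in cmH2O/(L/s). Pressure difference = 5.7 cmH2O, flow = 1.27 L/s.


R = dP / flow
R = 5.7 / 1.27
R = 4.488 cmH2O/(L/s)


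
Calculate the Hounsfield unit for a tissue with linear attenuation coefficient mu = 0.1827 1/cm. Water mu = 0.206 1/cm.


HU = ((mu_tissue - mu_water) / mu_water) * 1000
HU = ((0.1827 - 0.206) / 0.206) * 1000
HU = -113.1


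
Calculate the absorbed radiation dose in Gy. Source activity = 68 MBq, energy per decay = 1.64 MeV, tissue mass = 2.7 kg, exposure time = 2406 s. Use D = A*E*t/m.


A = 68 MBq = 6.8000e+07 Bq
E = 1.64 MeV = 2.62728e-13 J
D = A*E*t/m = 6.8000e+07*2.62728e-13*2406/2.7
D = 0.01592 Gy


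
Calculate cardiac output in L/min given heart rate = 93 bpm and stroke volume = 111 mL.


CO = HR * SV
CO = 93 * 111 / 1000
CO = 10.32 L/min


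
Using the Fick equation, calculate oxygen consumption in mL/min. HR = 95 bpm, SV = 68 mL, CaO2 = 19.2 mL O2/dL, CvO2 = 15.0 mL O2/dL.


CO = HR*SV = 95*68/1000 = 6.46 L/min
a-v O2 diff = 19.2 - 15.0 = 4.2 mL/dL
VO2 = CO * (CaO2-CvO2) * 10 dL/L
VO2 = 6.46 * 4.2 * 10
VO2 = 271.3 mL/min


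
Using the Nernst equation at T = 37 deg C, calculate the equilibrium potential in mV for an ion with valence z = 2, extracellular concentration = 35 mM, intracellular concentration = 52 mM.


E = (RT/(zF)) * ln(C_out/C_in)
T = 37 + 273.15 = 310.15 K
E = (8.314 * 310.15 / (2 * 96485)) * ln(35/52)
E = -5.29 mV


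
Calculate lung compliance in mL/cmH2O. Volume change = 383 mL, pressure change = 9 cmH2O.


C = dV / dP
C = 383 / 9
C = 42.56 mL/cmH2O


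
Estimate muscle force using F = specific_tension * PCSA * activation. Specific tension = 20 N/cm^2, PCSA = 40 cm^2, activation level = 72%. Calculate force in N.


F = sigma * PCSA * activation
F = 20 * 40 * 0.72
F = 576 N


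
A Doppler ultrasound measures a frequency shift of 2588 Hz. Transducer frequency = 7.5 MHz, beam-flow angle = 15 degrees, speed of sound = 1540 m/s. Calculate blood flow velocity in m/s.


v = fd * c / (2 * f0 * cos(theta))
v = 2588 * 1540 / (2 * 7.5000e+06 * cos(15))
v = 0.2751 m/s


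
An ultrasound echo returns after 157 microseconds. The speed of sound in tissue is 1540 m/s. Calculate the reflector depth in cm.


depth = c * t / 2
t = 157 us = 1.5700e-04 s
depth = 1540 * 1.5700e-04 / 2
depth = 0.12089 m = 12.089 cm


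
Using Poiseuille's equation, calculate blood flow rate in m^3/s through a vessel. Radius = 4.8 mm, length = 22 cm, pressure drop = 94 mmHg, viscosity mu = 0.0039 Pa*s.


Q = pi*r^4*dP / (8*mu*L)
r = 0.0048 m, L = 0.22 m
dP = 94 mmHg = 12532.268 Pa
Q = 0.003045 m^3/s


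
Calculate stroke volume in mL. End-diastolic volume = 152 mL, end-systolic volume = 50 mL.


SV = EDV - ESV
SV = 152 - 50
SV = 102 mL


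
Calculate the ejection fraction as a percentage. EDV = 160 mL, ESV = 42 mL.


SV = EDV - ESV = 160 - 42 = 118 mL
EF = SV/EDV * 100 = 118/160 * 100
EF = 73.75%


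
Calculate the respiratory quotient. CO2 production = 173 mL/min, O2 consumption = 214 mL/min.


RQ = VCO2 / VO2
RQ = 173 / 214
RQ = 0.8084


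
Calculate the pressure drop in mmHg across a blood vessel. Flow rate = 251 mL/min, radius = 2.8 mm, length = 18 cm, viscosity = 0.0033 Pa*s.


dP = 8*mu*L*Q / (pi*r^4)
Q = 251 mL/min = 4.18333e-06 m^3/s
dP = 102.948 Pa = 102.948 / 133.322 mmHg = 0.7722 mmHg


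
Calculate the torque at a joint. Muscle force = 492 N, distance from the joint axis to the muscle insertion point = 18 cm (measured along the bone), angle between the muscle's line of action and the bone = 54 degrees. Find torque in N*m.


Torque = F * d * sin(theta)   (moment arm = d*sin(theta))
d = 18 cm = 0.18 m
Torque = 492 * 0.18 * sin(54)
Torque = 71.65 N*m


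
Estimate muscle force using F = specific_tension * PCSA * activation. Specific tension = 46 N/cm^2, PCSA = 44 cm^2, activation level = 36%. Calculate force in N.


F = sigma * PCSA * activation
F = 46 * 44 * 0.36
F = 728.6 N


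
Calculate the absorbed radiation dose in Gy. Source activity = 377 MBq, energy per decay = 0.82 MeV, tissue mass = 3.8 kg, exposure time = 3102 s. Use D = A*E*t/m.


A = 377 MBq = 3.7700e+08 Bq
E = 0.82 MeV = 1.31364e-13 J
D = A*E*t/m = 3.7700e+08*1.31364e-13*3102/3.8
D = 0.04043 Gy


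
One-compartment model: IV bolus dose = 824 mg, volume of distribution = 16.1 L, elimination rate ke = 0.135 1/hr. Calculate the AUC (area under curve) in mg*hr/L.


C0 = Dose/Vd = 824/16.1 = 51.1801 mg/L
AUC = C0/ke = 51.1801/0.135
AUC = 379.1 mg*hr/L


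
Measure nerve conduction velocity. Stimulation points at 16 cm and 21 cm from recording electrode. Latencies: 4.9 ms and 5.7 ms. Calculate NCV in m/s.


Distance = (21 - 16) / 100 = 0.05 m
dt = (5.7 - 4.9) / 1000 = 8.0000e-04 s
NCV = dist / dt = 62.5 m/s


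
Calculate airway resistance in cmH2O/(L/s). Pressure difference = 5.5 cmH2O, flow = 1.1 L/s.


R = dP / flow
R = 5.5 / 1.1
R = 5 cmH2O/(L/s)


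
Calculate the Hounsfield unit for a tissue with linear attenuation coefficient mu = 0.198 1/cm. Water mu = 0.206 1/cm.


HU = ((mu_tissue - mu_water) / mu_water) * 1000
HU = ((0.198 - 0.206) / 0.206) * 1000
HU = -38.83


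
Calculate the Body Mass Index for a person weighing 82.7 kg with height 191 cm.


BMI = weight / height^2
height = 191 cm = 1.91 m
BMI = 82.7 / 1.91^2
BMI = 22.67 kg/m^2


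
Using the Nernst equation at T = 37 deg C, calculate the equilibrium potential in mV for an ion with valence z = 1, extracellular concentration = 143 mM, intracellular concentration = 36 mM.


E = (RT/(zF)) * ln(C_out/C_in)
T = 37 + 273.15 = 310.15 K
E = (8.314 * 310.15 / (1 * 96485)) * ln(143/36)
E = 36.86 mV


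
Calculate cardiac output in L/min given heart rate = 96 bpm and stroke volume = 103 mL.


CO = HR * SV
CO = 96 * 103 / 1000
CO = 9.888 L/min


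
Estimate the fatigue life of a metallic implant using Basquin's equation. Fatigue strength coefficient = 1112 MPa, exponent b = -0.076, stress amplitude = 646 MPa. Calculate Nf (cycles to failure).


sigma_a = sigma_f' * (2Nf)^b
2Nf = (sigma_a/sigma_f')^(1/b)
2Nf = (646/1112)^(1/-0.076)
2Nf = 1269.3532
Nf = 634.7


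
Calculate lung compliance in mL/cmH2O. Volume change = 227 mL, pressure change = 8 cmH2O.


C = dV / dP
C = 227 / 8
C = 28.38 mL/cmH2O


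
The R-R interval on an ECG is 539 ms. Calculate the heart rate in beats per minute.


HR = 60 / RR_interval(s)
RR = 539 ms = 0.539 s
HR = 60 / 0.539 = 111.3 bpm


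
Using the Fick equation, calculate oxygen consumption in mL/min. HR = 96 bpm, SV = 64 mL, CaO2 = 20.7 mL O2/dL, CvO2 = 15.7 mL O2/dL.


CO = HR*SV = 96*64/1000 = 6.144 L/min
a-v O2 diff = 20.7 - 15.7 = 5 mL/dL
VO2 = CO * (CaO2-CvO2) * 10 dL/L
VO2 = 6.144 * 5 * 10
VO2 = 307.2 mL/min


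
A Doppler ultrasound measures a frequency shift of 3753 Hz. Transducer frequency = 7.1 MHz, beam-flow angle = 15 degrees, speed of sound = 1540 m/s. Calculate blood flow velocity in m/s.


v = fd * c / (2 * f0 * cos(theta))
v = 3753 * 1540 / (2 * 7.1000e+06 * cos(15))
v = 0.4214 m/s


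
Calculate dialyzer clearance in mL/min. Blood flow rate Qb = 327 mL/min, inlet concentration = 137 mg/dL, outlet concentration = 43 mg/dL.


K = Qb * (Cb_in - Cb_out) / Cb_in
K = 327 * (137 - 43) / 137
K = 224.4 mL/min


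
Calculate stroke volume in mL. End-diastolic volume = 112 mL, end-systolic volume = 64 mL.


SV = EDV - ESV
SV = 112 - 64
SV = 48 mL


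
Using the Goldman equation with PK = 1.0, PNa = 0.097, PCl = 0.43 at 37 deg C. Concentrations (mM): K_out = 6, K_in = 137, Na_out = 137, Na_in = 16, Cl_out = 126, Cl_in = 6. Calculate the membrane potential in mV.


Vm = (RT/F)*ln((PK*Ko + PNa*Nao + PCl*Cli)/(PK*Ki + PNa*Nai + PCl*Clo))
Numer = 21.869, Denom = 192.732
Vm = -58.16 mV


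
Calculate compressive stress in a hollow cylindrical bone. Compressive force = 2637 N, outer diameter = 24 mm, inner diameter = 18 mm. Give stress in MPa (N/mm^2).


A = pi*(r_o^2 - r_i^2)
r_o = 12 mm, r_i = 9 mm
A = 197.92 mm^2
sigma = F/A = 2637 / 197.92
sigma = 13.32 MPa


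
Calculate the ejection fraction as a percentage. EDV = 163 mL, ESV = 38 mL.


SV = EDV - ESV = 163 - 38 = 125 mL
EF = SV/EDV * 100 = 125/163 * 100
EF = 76.69%


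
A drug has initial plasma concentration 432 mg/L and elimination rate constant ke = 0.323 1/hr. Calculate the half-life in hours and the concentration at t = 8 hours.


t_half = ln(2) / ke = 0.693147 / 0.323 = 2.146 hr
C(t) = C0 * exp(-ke*t) = 432 * exp(-0.323*8)
C(8) = 32.6 mg/L


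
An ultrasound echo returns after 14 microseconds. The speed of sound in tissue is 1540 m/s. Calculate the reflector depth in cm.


depth = c * t / 2
t = 14 us = 1.4000e-05 s
depth = 1540 * 1.4000e-05 / 2
depth = 0.01078 m = 1.078 cm


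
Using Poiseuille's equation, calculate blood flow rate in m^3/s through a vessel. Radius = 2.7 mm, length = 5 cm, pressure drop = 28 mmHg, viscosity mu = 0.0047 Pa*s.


Q = pi*r^4*dP / (8*mu*L)
r = 0.0027 m, L = 0.05 m
dP = 28 mmHg = 3733.016 Pa
Q = 3.3152e-04 m^3/s


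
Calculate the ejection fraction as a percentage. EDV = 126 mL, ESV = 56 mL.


SV = EDV - ESV = 126 - 56 = 70 mL
EF = SV/EDV * 100 = 70/126 * 100
EF = 55.56%


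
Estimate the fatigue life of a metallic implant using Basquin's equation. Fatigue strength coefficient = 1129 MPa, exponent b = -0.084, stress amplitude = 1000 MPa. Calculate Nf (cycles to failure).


sigma_a = sigma_f' * (2Nf)^b
2Nf = (sigma_a/sigma_f')^(1/b)
2Nf = (1000/1129)^(1/-0.084)
2Nf = 4.2394433
Nf = 2.12


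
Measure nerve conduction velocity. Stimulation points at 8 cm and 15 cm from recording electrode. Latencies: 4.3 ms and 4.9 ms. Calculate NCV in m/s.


Distance = (15 - 8) / 100 = 0.07 m
dt = (4.9 - 4.3) / 1000 = 6.0000e-04 s
NCV = dist / dt = 116.7 m/s


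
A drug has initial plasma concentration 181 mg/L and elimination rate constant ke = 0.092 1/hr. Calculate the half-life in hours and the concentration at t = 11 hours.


t_half = ln(2) / ke = 0.693147 / 0.092 = 7.534 hr
C(t) = C0 * exp(-ke*t) = 181 * exp(-0.092*11)
C(11) = 65.79 mg/L


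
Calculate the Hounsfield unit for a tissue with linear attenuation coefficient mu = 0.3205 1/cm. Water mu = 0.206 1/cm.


HU = ((mu_tissue - mu_water) / mu_water) * 1000
HU = ((0.3205 - 0.206) / 0.206) * 1000
HU = 555.8


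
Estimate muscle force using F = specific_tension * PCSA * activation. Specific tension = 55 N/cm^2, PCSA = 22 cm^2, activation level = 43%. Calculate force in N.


F = sigma * PCSA * activation
F = 55 * 22 * 0.43
F = 520.3 N


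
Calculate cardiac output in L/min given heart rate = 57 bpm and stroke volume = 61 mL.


CO = HR * SV
CO = 57 * 61 / 1000
CO = 3.477 L/min


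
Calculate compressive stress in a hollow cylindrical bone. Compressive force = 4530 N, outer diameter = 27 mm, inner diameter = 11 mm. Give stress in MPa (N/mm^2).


A = pi*(r_o^2 - r_i^2)
r_o = 13.5 mm, r_i = 5.5 mm
A = 477.522 mm^2
sigma = F/A = 4530 / 477.522
sigma = 9.486 MPa


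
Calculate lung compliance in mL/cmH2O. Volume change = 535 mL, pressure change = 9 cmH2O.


C = dV / dP
C = 535 / 9
C = 59.44 mL/cmH2O


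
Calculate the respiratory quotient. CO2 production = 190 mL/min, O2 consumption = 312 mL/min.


RQ = VCO2 / VO2
RQ = 190 / 312
RQ = 0.609


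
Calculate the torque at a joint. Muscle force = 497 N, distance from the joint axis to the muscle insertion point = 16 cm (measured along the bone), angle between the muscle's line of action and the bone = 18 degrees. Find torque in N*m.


Torque = F * d * sin(theta)   (moment arm = d*sin(theta))
d = 16 cm = 0.16 m
Torque = 497 * 0.16 * sin(18)
Torque = 24.57 N*m


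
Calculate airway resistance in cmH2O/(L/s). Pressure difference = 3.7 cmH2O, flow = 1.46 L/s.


R = dP / flow
R = 3.7 / 1.46
R = 2.534 cmH2O/(L/s)


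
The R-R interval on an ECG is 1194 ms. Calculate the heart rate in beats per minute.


HR = 60 / RR_interval(s)
RR = 1194 ms = 1.194 s
HR = 60 / 1.194 = 50.25 bpm


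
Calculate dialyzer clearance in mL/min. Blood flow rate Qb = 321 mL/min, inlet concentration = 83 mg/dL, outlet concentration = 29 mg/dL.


K = Qb * (Cb_in - Cb_out) / Cb_in
K = 321 * (83 - 29) / 83
K = 208.8 mL/min
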